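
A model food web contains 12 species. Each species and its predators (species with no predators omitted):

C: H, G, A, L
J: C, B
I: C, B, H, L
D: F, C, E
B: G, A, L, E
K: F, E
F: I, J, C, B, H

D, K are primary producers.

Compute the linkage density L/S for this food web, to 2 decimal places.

L/S = 2.00

There are L = 24 links among S = 12 species.
L/S = 24/12 = 2.0000 ≈ 2.00.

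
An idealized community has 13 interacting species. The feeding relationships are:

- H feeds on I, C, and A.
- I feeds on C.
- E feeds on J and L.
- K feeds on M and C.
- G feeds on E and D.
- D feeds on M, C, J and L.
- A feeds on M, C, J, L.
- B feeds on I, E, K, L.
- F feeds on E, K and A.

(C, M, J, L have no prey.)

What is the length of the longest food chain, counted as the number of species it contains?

One longest chain: C → I → B.
It has 3 species and 2 links.

3 species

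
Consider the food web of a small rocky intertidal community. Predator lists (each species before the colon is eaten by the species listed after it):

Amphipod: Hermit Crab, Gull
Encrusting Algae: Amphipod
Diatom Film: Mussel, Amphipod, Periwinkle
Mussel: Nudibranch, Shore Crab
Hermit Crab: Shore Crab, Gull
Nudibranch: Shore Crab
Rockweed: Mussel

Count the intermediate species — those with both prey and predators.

Intermediate species (has both prey and predators): Mussel, Amphipod, Hermit Crab, Nudibranch.
Count: 4.

4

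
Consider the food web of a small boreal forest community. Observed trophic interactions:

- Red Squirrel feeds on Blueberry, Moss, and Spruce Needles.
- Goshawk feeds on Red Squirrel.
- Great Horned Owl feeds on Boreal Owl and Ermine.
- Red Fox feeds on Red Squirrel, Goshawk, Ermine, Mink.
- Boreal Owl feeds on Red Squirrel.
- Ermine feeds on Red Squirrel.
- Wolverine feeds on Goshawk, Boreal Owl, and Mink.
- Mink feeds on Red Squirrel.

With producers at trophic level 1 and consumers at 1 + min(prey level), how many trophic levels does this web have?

4

Producers (level 1): Spruce Needles, Blueberry, Moss.
Following each consumer down to its lowest-level prey: Spruce Needles → Red Squirrel → Mink → Wolverine (levels 1 through 4).
All prey of Wolverine (Mink 3, Goshawk 3, Boreal Owl 3) are at level 3 or above, so Wolverine is at level 1 + 3 = 4.
Every consumer has at least one prey at level 3 or below, so none exceeds level 4.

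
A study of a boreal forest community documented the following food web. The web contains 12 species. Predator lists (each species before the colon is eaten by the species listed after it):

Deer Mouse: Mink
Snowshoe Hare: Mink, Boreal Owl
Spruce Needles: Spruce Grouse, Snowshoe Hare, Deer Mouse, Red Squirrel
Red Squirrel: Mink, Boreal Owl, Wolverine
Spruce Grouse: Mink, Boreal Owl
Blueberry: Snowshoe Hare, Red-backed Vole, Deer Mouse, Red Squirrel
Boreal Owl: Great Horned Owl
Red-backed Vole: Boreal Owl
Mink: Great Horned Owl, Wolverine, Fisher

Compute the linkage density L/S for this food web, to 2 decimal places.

There are L = 21 links among S = 12 species.
L/S = 21/12 = 1.7500 ≈ 1.75.

L/S = 1.75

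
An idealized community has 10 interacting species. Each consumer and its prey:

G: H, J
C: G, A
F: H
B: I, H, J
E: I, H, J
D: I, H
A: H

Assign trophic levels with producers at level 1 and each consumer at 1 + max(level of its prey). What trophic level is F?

H is a producer → level 1.
F eats H → level 2.

Trophic level 2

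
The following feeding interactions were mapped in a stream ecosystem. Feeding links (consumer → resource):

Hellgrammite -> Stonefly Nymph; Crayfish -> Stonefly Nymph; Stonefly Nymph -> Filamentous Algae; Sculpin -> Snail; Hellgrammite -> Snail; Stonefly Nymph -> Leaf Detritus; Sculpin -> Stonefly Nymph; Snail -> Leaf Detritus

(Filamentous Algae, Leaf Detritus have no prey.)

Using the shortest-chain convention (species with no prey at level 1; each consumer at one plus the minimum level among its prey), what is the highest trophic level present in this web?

3

Basal resources (level 1): Filamentous Algae, Leaf Detritus.
Following each consumer down to its lowest-level prey: Filamentous Algae → Stonefly Nymph → Crayfish (levels 1 through 3).
All prey of Crayfish (Stonefly Nymph 2) are at level 2 or above, so Crayfish is at level 1 + 2 = 3.
Every consumer has at least one prey at level 2 or below, so none exceeds level 3.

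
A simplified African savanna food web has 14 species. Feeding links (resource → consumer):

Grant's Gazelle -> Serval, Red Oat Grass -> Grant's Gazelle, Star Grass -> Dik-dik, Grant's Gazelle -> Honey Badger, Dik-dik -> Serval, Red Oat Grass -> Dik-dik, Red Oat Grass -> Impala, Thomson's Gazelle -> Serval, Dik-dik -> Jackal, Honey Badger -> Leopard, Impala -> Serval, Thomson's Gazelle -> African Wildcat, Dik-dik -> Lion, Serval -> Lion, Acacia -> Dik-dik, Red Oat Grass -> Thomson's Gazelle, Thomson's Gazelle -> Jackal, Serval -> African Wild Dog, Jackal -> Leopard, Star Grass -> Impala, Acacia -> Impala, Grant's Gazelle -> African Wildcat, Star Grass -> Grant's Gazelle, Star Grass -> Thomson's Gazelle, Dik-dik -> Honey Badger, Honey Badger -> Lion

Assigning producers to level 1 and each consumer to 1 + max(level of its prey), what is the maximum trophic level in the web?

Producers (level 1): Acacia, Red Oat Grass, Star Grass.
Acacia → Dik-dik → Jackal → Leopard gives Leopard level 4.
No species has a prey at level 4, so no species reaches level 5.

4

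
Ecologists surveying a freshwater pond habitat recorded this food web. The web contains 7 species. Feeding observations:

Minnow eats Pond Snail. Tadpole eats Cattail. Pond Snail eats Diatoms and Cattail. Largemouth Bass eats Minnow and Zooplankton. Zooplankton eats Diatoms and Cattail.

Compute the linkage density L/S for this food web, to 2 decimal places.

L/S = 1.14

There are L = 8 links among S = 7 species.
L/S = 8/7 = 1.1429 ≈ 1.14.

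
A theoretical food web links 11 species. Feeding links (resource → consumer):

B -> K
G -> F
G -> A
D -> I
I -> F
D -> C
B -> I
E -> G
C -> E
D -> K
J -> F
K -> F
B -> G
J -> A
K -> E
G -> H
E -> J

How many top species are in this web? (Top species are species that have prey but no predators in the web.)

Top species (has prey, but nothing eats it): F, A, H.
Count: 3.

3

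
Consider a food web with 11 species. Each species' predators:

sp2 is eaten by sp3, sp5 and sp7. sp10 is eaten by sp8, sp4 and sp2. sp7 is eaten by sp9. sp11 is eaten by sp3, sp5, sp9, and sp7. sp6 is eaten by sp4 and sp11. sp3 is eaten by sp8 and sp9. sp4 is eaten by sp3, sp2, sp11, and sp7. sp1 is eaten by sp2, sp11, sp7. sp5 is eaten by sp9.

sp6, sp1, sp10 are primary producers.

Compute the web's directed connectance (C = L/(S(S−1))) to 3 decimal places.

The web has S = 11 species and L = 23 feeding links.
C = L / (S(S−1)) = 23 / 110 = 0.2091 ≈ 0.209.

C = 0.209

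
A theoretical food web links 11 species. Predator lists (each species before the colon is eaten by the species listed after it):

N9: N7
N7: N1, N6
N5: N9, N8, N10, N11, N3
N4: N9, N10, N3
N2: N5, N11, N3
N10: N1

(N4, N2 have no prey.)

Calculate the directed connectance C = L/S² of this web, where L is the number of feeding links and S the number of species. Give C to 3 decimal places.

The web has S = 11 species and L = 15 feeding links.
C = L / S² = 15 / 121 = 0.1240 ≈ 0.124.

C = 0.124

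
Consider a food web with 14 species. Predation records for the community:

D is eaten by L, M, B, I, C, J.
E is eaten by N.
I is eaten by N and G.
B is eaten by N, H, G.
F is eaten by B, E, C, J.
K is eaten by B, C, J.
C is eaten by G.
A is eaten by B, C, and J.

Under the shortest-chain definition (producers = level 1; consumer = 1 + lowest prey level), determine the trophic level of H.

Trophic level 3

A is a producer → level 1.
B eats A → level 2.
H eats B → level 3.
No prey of H is below level 2, so 3 is the minimum.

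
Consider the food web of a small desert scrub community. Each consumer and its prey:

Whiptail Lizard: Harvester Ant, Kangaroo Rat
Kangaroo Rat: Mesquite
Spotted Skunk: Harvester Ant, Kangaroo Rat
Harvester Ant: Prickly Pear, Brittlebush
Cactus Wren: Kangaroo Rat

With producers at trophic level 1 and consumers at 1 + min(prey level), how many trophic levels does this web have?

Producers (level 1): Prickly Pear, Brittlebush, Mesquite.
Following each consumer down to its lowest-level prey: Mesquite → Kangaroo Rat → Cactus Wren (levels 1 through 3).
All prey of Cactus Wren (Kangaroo Rat 2) are at level 2 or above, so Cactus Wren is at level 1 + 2 = 3.
Every consumer has at least one prey at level 2 or below, so none exceeds level 3.

3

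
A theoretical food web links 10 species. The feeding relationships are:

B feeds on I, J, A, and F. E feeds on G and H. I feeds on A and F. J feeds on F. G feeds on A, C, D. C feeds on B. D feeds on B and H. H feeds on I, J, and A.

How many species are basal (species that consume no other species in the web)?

Basal species (no prey listed): F, A.
Count: 2.

2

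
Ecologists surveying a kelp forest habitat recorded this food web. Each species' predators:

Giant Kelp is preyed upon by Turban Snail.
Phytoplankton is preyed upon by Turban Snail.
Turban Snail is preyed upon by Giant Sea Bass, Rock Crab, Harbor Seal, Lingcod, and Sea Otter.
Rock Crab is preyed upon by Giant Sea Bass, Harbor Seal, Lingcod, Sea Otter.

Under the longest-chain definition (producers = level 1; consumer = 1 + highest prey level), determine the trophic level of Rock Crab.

Phytoplankton is a producer → level 1.
Turban Snail eats Phytoplankton (level 1); other prey at levels: Giant Kelp 1 → level 2.
Rock Crab eats Turban Snail → level 3.

Trophic level 3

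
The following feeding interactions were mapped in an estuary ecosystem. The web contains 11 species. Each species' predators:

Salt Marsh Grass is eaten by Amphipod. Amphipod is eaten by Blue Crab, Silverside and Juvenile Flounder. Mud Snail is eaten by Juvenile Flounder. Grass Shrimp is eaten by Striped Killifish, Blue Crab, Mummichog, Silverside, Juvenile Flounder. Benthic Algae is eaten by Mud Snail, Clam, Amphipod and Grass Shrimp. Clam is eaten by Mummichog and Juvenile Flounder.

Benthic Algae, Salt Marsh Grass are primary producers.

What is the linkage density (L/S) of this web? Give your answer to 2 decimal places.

There are L = 16 links among S = 11 species.
L/S = 16/11 = 1.4545 ≈ 1.45.

L/S = 1.45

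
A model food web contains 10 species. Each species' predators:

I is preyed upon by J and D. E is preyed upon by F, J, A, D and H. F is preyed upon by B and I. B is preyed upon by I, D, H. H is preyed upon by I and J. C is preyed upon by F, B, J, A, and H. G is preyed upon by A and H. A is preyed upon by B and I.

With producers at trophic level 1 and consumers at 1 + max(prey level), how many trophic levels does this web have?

Producers (level 1): C, G, E.
C → A → B → H → I → D gives D level 6.
No species has a prey at level 6, so no species reaches level 7.

6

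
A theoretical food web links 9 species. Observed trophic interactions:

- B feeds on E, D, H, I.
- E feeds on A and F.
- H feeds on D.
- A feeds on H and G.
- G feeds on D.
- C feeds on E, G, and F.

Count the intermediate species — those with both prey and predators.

Intermediate species (has both prey and predators): H, G, A, E.
Count: 4.

4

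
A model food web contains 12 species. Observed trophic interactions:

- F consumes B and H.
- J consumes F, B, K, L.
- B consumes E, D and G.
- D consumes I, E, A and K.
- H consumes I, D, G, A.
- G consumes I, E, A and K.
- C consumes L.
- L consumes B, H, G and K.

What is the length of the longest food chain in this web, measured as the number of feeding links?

4 links

One longest chain: E → D → B → L → C.
It has 5 species and 4 links.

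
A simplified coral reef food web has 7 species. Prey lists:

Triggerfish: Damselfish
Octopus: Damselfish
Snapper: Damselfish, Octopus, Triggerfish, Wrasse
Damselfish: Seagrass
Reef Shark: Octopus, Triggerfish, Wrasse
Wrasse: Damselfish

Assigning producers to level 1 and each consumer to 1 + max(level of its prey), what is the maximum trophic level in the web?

Producers (level 1): Seagrass.
Seagrass → Damselfish → Octopus → Reef Shark gives Reef Shark level 4.
No species has a prey at level 4, so no species reaches level 5.

4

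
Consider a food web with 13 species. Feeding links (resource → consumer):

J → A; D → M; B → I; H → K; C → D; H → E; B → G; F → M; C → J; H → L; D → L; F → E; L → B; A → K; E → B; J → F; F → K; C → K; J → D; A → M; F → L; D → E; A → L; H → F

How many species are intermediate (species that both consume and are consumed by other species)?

7

Intermediate species (has both prey and predators): J, A, F, D, L, E, B.
Count: 7.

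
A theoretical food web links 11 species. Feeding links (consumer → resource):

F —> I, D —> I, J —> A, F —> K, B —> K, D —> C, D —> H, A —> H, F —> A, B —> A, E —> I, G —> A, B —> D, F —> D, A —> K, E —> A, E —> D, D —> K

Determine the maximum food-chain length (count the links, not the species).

2 links

One longest chain: H → A → G.
It has 3 species and 2 links.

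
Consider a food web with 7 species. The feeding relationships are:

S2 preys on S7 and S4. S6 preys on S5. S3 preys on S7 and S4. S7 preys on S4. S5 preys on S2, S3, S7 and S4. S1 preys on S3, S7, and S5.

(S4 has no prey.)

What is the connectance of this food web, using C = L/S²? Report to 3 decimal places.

The web has S = 7 species and L = 13 feeding links.
C = L / S² = 13 / 49 = 0.2653 ≈ 0.265.

C = 0.265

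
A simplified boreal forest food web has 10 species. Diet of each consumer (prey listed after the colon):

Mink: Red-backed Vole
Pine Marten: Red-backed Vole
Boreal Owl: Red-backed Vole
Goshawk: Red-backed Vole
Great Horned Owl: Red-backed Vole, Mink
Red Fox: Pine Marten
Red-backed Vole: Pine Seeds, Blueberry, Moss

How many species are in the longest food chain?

One longest chain: Pine Seeds → Red-backed Vole → Pine Marten → Red Fox.
It has 4 species and 3 links.

4 species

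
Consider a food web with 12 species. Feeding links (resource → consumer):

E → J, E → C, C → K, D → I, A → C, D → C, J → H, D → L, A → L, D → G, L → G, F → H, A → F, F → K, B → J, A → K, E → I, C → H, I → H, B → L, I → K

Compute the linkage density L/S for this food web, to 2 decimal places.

There are L = 21 links among S = 12 species.
L/S = 21/12 = 1.7500 ≈ 1.75.

L/S = 1.75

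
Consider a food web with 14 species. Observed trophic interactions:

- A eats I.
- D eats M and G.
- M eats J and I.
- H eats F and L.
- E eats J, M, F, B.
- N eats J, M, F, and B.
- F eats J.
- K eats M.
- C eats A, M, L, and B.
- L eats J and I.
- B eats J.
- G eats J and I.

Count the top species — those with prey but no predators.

Top species (has prey, but nothing eats it): D, E, C, N, H, K.
Count: 6.

6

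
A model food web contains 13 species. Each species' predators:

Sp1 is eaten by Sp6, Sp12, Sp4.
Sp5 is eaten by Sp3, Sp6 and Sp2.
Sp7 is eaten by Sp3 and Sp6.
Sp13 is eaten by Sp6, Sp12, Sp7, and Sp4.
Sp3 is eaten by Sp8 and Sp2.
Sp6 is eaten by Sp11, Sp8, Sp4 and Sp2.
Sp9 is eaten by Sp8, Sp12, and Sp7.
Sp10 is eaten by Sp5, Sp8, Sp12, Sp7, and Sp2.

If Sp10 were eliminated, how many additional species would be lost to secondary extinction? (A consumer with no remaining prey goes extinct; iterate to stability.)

1

Remove Sp10.
Round 1: Sp5 (all prey gone) → extinct.
No further losses. Total secondary extinctions: 1.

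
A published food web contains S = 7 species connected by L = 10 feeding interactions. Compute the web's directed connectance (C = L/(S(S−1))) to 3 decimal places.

C = 0.238

The web has S = 7 species and L = 10 feeding links.
C = L / (S(S−1)) = 10 / 42 = 0.2381 ≈ 0.238.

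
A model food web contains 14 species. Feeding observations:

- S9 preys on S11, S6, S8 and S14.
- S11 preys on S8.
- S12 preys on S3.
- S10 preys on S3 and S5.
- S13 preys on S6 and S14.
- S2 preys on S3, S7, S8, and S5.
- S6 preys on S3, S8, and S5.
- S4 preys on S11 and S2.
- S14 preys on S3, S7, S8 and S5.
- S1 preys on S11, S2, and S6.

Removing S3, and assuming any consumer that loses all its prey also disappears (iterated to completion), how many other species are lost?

1

Remove S3.
Round 1: S12 (all prey gone) → extinct.
No further losses. Total secondary extinctions: 1.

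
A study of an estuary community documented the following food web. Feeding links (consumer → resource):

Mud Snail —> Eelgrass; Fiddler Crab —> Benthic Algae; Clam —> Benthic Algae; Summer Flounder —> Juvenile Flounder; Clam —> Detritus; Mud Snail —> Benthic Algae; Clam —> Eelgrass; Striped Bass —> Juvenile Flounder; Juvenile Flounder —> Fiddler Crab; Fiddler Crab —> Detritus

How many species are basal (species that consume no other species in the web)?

3

Basal species (no prey listed): Detritus, Eelgrass, Benthic Algae.
Count: 3.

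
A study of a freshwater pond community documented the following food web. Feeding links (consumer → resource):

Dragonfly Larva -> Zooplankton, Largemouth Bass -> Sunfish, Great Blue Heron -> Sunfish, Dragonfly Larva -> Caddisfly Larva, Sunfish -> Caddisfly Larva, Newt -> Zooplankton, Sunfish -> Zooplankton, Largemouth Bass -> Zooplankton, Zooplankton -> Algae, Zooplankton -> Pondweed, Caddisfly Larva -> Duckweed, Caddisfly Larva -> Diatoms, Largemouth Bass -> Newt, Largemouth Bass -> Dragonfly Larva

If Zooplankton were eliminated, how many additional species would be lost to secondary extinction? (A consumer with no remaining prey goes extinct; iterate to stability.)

1

Remove Zooplankton.
Round 1: Newt (all prey gone) → extinct.
No further losses. Total secondary extinctions: 1.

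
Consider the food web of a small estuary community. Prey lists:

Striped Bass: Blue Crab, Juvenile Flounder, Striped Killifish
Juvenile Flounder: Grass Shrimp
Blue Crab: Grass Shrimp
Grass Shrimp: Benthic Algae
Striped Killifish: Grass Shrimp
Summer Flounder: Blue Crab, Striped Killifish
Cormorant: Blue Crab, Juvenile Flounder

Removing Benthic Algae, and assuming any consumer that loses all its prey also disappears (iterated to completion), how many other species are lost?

Remove Benthic Algae.
Round 1: Grass Shrimp (all prey gone) → extinct.
Round 2: Blue Crab (all prey gone), Juvenile Flounder (all prey gone), Striped Killifish (all prey gone) → extinct.
Round 3: Cormorant (all prey gone), Summer Flounder (all prey gone), Striped Bass (all prey gone) → extinct.
No further losses. Total secondary extinctions: 7.

7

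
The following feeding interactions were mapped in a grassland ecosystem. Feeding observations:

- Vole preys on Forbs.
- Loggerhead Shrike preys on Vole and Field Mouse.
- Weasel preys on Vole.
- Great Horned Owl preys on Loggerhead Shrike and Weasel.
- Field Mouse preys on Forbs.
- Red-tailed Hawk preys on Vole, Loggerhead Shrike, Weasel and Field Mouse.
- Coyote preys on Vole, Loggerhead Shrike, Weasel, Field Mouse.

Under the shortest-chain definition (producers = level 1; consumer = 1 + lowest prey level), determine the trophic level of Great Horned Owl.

Trophic level 4

Forbs is a producer → level 1.
Field Mouse eats Forbs → level 2.
Loggerhead Shrike eats Field Mouse → level 3.
Great Horned Owl eats Loggerhead Shrike → level 4.
No prey of Great Horned Owl is below level 3, so 4 is the minimum.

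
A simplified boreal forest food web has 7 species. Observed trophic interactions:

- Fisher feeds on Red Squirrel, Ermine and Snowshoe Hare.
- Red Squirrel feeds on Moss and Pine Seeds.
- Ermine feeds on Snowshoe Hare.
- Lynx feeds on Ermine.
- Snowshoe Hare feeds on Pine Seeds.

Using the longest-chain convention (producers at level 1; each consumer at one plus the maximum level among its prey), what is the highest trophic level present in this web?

Producers (level 1): Pine Seeds, Moss.
Pine Seeds → Snowshoe Hare → Ermine → Lynx gives Lynx level 4.
No species has a prey at level 4, so no species reaches level 5.

4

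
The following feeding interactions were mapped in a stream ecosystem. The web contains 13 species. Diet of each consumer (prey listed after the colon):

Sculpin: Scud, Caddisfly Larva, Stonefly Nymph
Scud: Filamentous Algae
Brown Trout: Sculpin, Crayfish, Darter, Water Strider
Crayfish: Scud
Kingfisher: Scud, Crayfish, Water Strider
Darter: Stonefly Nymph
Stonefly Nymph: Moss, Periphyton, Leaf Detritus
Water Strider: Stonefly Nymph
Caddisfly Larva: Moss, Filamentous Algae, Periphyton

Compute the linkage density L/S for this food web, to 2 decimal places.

There are L = 20 links among S = 13 species.
L/S = 20/13 = 1.5385 ≈ 1.54.

L/S = 1.54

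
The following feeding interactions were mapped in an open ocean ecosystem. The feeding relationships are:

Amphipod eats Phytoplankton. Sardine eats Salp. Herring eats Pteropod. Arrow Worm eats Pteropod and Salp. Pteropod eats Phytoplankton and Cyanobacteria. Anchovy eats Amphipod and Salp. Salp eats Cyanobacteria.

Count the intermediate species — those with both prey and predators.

Intermediate species (has both prey and predators): Pteropod, Salp, Amphipod.
Count: 3.

3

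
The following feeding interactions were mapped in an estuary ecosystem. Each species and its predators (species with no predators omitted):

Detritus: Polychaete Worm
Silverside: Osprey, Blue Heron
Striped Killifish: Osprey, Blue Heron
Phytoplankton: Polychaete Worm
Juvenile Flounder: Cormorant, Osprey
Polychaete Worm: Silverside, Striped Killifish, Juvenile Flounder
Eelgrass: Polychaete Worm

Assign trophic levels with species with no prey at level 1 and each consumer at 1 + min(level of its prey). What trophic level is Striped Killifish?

Eelgrass has no prey (basal) → level 1.
Polychaete Worm eats Eelgrass → level 2.
Striped Killifish eats Polychaete Worm → level 3.
No prey of Striped Killifish is below level 2, so 3 is the minimum.

Trophic level 3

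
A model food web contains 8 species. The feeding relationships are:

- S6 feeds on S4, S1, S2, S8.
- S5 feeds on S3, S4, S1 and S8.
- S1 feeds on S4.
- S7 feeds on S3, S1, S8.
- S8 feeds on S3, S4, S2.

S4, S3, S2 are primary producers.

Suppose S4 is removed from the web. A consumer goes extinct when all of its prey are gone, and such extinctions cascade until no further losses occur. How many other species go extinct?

1

Remove S4.
Round 1: S1 (all prey gone) → extinct.
No further losses. Total secondary extinctions: 1.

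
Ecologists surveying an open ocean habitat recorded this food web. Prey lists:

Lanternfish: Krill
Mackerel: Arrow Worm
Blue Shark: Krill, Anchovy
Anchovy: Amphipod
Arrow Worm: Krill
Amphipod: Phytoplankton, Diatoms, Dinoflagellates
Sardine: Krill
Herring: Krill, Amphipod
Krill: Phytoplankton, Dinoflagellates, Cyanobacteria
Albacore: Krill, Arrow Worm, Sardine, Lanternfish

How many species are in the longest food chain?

One longest chain: Phytoplankton → Amphipod → Anchovy → Blue Shark.
It has 4 species and 3 links.

4 species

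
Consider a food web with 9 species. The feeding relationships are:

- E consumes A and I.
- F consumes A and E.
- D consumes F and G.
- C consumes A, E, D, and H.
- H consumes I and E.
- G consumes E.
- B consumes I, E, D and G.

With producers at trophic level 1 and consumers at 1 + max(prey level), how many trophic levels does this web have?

Producers (level 1): I, A.
I → E → G → D → C gives C level 5.
No species has a prey at level 5, so no species reaches level 6.

5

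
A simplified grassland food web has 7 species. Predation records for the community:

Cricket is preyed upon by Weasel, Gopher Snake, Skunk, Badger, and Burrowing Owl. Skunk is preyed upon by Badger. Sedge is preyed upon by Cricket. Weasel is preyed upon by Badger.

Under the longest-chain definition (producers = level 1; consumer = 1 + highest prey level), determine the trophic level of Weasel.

Trophic level 3

Sedge is a producer → level 1.
Cricket eats Sedge → level 2.
Weasel eats Cricket → level 3.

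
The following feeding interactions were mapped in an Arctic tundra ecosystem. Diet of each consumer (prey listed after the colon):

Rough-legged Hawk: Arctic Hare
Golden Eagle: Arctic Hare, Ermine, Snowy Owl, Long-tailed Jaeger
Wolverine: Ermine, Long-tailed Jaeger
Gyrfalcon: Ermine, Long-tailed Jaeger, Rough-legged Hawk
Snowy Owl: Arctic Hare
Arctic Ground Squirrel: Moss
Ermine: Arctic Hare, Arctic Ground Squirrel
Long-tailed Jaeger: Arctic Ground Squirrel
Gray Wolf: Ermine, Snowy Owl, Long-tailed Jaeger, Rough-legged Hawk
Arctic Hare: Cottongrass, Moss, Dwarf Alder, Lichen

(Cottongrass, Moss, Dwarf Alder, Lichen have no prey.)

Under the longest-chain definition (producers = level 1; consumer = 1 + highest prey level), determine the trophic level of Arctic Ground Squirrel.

Moss is a producer → level 1.
Arctic Ground Squirrel eats Moss → level 2.

Trophic level 2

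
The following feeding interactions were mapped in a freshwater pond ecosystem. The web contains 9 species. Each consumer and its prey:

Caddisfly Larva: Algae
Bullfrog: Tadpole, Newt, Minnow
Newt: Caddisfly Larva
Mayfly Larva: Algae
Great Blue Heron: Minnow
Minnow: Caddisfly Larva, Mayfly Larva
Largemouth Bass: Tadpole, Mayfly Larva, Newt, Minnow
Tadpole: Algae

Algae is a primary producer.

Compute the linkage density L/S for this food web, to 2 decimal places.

L/S = 1.56

There are L = 14 links among S = 9 species.
L/S = 14/9 = 1.5556 ≈ 1.56.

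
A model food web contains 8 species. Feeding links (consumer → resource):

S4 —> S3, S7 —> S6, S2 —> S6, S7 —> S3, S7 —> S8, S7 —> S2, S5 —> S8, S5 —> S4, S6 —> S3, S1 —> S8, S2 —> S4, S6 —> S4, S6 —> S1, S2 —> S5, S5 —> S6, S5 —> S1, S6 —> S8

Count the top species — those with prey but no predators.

Top species (has prey, but nothing eats it): S7.
Count: 1.

1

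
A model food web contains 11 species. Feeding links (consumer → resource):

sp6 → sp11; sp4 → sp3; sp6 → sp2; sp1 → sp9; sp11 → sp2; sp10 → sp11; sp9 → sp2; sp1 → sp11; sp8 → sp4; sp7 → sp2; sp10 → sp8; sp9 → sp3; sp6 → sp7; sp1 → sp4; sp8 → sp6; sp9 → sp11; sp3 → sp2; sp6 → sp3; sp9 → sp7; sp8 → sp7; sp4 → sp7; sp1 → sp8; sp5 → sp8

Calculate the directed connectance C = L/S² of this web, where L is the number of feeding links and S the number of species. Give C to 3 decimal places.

The web has S = 11 species and L = 23 feeding links.
C = L / S² = 23 / 121 = 0.1901 ≈ 0.190.

C = 0.190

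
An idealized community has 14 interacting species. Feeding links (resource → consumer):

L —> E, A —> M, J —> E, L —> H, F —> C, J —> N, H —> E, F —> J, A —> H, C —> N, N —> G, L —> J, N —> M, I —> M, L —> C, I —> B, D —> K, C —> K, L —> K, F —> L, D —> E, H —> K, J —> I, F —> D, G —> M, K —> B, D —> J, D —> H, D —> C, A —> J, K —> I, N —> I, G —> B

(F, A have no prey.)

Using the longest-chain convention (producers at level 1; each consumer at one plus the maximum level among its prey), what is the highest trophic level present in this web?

Producers (level 1): F, A.
F → L → C → K → I → M gives M level 6.
No species has a prey at level 6, so no species reaches level 7.

6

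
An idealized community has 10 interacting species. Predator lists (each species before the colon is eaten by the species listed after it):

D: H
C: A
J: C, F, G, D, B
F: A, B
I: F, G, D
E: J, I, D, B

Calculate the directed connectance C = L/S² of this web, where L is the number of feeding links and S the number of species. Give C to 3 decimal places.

The web has S = 10 species and L = 16 feeding links.
C = L / S² = 16 / 100 = 0.1600 ≈ 0.160.

C = 0.160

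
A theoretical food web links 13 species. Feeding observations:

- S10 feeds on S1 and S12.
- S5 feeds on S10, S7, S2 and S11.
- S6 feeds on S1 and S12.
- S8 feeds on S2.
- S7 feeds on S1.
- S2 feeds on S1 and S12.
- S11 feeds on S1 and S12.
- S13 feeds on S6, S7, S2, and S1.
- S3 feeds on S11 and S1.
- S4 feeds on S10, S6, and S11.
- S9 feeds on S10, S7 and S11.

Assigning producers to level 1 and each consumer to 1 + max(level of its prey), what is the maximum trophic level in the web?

Producers (level 1): S12, S1.
S12 → S11 → S5 gives S5 level 3.
No species has a prey at level 3, so no species reaches level 4.

3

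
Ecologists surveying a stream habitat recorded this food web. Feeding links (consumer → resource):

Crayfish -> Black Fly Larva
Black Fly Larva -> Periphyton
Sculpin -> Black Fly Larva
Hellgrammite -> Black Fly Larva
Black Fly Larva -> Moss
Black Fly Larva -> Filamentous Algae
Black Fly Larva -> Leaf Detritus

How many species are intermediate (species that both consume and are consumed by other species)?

Intermediate species (has both prey and predators): Black Fly Larva.
Count: 1.

1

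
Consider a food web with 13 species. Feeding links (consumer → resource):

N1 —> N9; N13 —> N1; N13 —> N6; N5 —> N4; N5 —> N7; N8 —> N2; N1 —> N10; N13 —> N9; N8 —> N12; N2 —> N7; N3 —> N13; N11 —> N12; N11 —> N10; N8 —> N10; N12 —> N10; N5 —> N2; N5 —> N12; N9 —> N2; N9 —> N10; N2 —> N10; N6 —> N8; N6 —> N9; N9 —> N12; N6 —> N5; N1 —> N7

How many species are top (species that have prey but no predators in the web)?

2

Top species (has prey, but nothing eats it): N11, N3.
Count: 2.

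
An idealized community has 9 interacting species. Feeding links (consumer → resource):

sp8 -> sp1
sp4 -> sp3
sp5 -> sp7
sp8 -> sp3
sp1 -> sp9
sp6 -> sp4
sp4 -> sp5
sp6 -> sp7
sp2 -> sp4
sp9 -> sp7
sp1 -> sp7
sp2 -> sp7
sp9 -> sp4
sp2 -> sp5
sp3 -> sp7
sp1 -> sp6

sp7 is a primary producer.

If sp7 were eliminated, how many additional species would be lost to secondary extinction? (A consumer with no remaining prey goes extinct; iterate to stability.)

8

Remove sp7.
Round 1: sp3 (all prey gone), sp5 (all prey gone) → extinct.
Round 2: sp4 (all prey gone) → extinct.
Round 3: sp2 (all prey gone), sp9 (all prey gone), sp6 (all prey gone) → extinct.
Round 4: sp1 (all prey gone) → extinct.
Round 5: sp8 (all prey gone) → extinct.
No further losses. Total secondary extinctions: 8.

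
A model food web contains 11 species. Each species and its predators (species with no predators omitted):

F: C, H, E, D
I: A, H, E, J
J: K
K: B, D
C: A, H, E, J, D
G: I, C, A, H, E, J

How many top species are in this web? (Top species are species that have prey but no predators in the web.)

Top species (has prey, but nothing eats it): A, H, E, B, D.
Count: 5.

5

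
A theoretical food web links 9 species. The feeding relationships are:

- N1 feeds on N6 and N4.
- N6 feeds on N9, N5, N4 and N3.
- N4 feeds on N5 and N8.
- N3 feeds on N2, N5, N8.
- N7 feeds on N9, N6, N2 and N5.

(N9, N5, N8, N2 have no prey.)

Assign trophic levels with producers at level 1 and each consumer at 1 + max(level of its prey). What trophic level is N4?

N5 is a producer → level 1.
N4 eats N5 (level 1); other prey at levels: N8 1 → level 2.

Trophic level 2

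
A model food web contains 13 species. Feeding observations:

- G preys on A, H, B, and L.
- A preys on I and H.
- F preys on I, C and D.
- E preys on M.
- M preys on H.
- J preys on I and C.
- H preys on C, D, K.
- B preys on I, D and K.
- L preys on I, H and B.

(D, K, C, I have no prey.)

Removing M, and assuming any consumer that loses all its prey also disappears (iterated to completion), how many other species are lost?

Remove M.
Round 1: E (all prey gone) → extinct.
No further losses. Total secondary extinctions: 1.

1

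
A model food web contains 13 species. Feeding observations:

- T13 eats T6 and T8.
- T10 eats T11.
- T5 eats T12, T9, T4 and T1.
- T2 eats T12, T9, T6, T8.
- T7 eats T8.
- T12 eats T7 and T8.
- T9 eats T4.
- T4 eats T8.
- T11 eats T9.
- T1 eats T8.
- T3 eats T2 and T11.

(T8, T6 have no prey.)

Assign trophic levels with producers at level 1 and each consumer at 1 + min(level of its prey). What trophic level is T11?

T8 is a producer → level 1.
T4 eats T8 → level 2.
T9 eats T4 → level 3.
T11 eats T9 → level 4.
No prey of T11 is below level 3, so 4 is the minimum.

Trophic level 4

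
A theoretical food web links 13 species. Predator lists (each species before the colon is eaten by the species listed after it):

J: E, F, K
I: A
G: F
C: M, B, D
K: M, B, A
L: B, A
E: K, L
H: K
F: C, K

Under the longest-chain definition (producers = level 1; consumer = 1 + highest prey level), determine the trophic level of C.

J is a producer → level 1.
F eats J (level 1); other prey at levels: G 1 → level 2.
C eats F → level 3.

Trophic level 3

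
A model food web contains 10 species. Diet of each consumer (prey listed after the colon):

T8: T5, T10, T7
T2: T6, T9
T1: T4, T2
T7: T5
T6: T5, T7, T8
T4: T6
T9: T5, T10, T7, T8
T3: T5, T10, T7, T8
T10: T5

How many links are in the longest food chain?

5 links

One longest chain: T5 → T10 → T8 → T6 → T2 → T1.
It has 6 species and 5 links.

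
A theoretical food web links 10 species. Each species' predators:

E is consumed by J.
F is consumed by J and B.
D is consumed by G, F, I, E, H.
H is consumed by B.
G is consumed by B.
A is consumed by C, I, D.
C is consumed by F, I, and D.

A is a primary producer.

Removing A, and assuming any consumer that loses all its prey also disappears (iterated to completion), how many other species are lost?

9

Remove A.
Round 1: C (all prey gone) → extinct.
Round 2: D (all prey gone) → extinct.
Round 3: E (all prey gone), G (all prey gone), F (all prey gone), I (all prey gone), H (all prey gone) → extinct.
Round 4: B (all prey gone), J (all prey gone) → extinct.
No further losses. Total secondary extinctions: 9.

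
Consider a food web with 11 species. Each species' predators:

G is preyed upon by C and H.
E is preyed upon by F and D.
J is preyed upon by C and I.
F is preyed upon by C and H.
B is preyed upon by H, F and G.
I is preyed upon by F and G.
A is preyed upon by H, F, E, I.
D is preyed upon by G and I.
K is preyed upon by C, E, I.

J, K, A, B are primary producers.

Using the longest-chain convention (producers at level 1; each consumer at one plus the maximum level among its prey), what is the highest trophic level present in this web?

Producers (level 1): J, K, A, B.
K → E → D → I → F → C gives C level 6.
No species has a prey at level 6, so no species reaches level 7.

6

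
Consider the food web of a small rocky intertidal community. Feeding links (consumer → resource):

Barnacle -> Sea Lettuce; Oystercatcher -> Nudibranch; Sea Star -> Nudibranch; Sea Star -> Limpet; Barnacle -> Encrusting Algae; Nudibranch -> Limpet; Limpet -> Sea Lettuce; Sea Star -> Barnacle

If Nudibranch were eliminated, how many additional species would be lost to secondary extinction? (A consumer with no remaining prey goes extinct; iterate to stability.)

1

Remove Nudibranch.
Round 1: Oystercatcher (all prey gone) → extinct.
No further losses. Total secondary extinctions: 1.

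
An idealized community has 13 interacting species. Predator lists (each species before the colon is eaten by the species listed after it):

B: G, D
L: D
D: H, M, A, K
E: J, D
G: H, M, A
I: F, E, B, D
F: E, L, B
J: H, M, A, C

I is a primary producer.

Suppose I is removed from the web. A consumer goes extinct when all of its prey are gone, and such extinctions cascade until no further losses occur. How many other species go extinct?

Remove I.
Round 1: F (all prey gone) → extinct.
Round 2: E (all prey gone), L (all prey gone), B (all prey gone) → extinct.
Round 3: G (all prey gone), J (all prey gone), D (all prey gone) → extinct.
Round 4: H (all prey gone), M (all prey gone), A (all prey gone), K (all prey gone), C (all prey gone) → extinct.
No further losses. Total secondary extinctions: 12.

12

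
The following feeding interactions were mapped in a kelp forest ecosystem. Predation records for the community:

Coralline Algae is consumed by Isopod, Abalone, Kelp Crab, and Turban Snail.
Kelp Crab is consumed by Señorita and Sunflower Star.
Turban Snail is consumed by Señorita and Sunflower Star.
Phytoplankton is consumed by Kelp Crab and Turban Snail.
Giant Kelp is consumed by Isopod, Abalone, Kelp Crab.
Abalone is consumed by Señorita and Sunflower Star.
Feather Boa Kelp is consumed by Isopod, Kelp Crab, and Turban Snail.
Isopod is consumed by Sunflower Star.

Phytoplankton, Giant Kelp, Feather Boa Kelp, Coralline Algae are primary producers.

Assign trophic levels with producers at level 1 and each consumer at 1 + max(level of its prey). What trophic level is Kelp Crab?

Phytoplankton is a producer → level 1.
Kelp Crab eats Phytoplankton (level 1); other prey at levels: Giant Kelp 1, Feather Boa Kelp 1, Coralline Algae 1 → level 2.

Trophic level 2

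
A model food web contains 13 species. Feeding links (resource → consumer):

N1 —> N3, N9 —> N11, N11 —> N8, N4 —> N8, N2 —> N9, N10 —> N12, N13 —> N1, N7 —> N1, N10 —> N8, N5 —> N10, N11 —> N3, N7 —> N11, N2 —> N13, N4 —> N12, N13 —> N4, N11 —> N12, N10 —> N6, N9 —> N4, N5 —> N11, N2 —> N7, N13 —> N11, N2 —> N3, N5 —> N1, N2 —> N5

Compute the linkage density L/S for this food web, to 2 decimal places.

There are L = 24 links among S = 13 species.
L/S = 24/13 = 1.8462 ≈ 1.85.

L/S = 1.85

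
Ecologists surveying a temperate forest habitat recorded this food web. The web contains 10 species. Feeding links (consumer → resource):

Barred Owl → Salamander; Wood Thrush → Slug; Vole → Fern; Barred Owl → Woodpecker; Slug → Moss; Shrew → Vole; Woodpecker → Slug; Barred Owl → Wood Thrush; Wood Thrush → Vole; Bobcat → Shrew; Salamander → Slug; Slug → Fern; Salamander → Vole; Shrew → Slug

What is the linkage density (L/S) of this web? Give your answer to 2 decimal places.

There are L = 14 links among S = 10 species.
L/S = 14/10 = 1.4000 ≈ 1.40.

L/S = 1.40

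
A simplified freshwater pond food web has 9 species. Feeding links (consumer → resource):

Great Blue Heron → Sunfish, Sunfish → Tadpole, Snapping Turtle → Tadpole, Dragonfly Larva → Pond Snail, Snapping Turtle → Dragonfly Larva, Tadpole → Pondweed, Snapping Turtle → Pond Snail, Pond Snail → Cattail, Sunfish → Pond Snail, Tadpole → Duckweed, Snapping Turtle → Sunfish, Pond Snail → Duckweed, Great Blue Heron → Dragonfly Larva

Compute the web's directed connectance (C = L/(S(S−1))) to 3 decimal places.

C = 0.181

The web has S = 9 species and L = 13 feeding links.
C = L / (S(S−1)) = 13 / 72 = 0.1806 ≈ 0.181.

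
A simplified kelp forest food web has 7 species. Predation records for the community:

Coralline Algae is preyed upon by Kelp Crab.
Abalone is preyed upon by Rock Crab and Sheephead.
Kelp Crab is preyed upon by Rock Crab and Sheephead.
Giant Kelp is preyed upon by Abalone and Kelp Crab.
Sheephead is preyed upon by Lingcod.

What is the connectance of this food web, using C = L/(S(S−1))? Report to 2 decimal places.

C = 0.19

The web has S = 7 species and L = 8 feeding links.
C = L / (S(S−1)) = 8 / 42 = 0.1905 ≈ 0.19.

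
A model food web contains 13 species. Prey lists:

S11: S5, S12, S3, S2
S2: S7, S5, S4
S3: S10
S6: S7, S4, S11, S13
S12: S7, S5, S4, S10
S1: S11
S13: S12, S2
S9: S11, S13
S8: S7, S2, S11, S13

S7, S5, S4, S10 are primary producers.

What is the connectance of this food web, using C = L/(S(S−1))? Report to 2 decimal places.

The web has S = 13 species and L = 25 feeding links.
C = L / (S(S−1)) = 25 / 156 = 0.1603 ≈ 0.16.

C = 0.16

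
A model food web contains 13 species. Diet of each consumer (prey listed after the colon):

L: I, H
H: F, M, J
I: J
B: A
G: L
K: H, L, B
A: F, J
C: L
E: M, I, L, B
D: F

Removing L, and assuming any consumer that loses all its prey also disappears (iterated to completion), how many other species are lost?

2

Remove L.
Round 1: C (all prey gone), G (all prey gone) → extinct.
No further losses. Total secondary extinctions: 2.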